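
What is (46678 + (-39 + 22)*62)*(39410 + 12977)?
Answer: 2390104488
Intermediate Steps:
(46678 + (-39 + 22)*62)*(39410 + 12977) = (46678 - 17*62)*52387 = (46678 - 1054)*52387 = 45624*52387 = 2390104488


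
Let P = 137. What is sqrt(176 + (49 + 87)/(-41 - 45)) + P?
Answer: 137 + 50*sqrt(129)/43 ≈ 150.21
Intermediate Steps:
sqrt(176 + (49 + 87)/(-41 - 45)) + P = sqrt(176 + (49 + 87)/(-41 - 45)) + 137 = sqrt(176 + 136/(-86)) + 137 = sqrt(176 + 136*(-1/86)) + 137 = sqrt(176 - 68/43) + 137 = sqrt(7500/43) + 137 = 50*sqrt(129)/43 + 137 = 137 + 50*sqrt(129)/43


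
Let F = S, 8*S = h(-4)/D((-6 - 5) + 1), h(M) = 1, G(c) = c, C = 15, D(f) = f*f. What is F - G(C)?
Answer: -11999/800 ≈ -14.999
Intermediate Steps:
D(f) = f²
S = 1/800 (S = (1/((-6 - 5) + 1)²)/8 = (1/(-11 + 1)²)/8 = (1/(-10)²)/8 = (1/100)/8 = (1*(1/100))/8 = (⅛)*(1/100) = 1/800 ≈ 0.0012500)
F = 1/800 ≈ 0.0012500
F - G(C) = 1/800 - 1*15 = 1/800 - 15 = -11999/800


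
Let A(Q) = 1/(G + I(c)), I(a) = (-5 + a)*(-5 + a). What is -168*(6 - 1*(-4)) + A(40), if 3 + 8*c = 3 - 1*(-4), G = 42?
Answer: -418316/249 ≈ -1680.0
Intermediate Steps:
c = ½ (c = -3/8 + (3 - 1*(-4))/8 = -3/8 + (3 + 4)/8 = -3/8 + (⅛)*7 = -3/8 + 7/8 = ½ ≈ 0.50000)
I(a) = (-5 + a)²
A(Q) = 4/249 (A(Q) = 1/(42 + (-5 + ½)²) = 1/(42 + (-9/2)²) = 1/(42 + 81/4) = 1/(249/4) = 4/249)
-168*(6 - 1*(-4)) + A(40) = -168*(6 - 1*(-4)) + 4/249 = -168*(6 + 4) + 4/249 = -168*10 + 4/249 = -1680 + 4/249 = -418316/249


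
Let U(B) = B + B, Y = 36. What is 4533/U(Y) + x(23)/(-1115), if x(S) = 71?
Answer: 1683061/26760 ≈ 62.895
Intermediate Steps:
U(B) = 2*B
4533/U(Y) + x(23)/(-1115) = 4533/((2*36)) + 71/(-1115) = 4533/72 + 71*(-1/1115) = 4533*(1/72) - 71/1115 = 1511/24 - 71/1115 = 1683061/26760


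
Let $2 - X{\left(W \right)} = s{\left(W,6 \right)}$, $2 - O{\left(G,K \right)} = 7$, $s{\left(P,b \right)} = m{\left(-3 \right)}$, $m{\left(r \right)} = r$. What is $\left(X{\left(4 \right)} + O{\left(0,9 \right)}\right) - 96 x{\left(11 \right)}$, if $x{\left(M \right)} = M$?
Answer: $-1056$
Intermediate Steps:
$s{\left(P,b \right)} = -3$
$O{\left(G,K \right)} = -5$ ($O{\left(G,K \right)} = 2 - 7 = -5$)
$X{\left(W \right)} = 5$ ($X{\left(W \right)} = 2 - -3 = 2 + 3 = 5$)
$\left(X{\left(4 \right)} + O{\left(0,9 \right)}\right) - 96 x{\left(11 \right)} = \left(5 - 5\right) - 1056 = 0 - 1056 = -1056$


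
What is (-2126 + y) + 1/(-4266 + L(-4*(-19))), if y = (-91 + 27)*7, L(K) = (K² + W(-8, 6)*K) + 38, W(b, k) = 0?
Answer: -3984551/1548 ≈ -2574.0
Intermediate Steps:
L(K) = 38 + K² (L(K) = (K² + 0*K) + 38 = (K² + 0) + 38 = K² + 38 = 38 + K²)
y = -448 (y = -64*7 = -448)
(-2126 + y) + 1/(-4266 + L(-4*(-19))) = (-2126 - 448) + 1/(-4266 + (38 + (-4*(-19))²)) = -2574 + 1/(-4266 + (38 + 76²)) = -2574 + 1/(-4266 + (38 + 5776)) = -2574 + 1/(-4266 + 5814) = -2574 + 1/1548 = -3984551/1548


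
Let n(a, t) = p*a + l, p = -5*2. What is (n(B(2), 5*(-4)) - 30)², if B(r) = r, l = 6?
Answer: 1936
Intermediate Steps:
p = -10
n(a, t) = 6 - 10*a (n(a, t) = -10*a + 6 = 6 - 10*a)
(n(B(2), 5*(-4)) - 30)² = ((6 - 10*2) - 30)² = ((6 - 20) - 30)² = (-14 - 30)² = (-44)² = 1936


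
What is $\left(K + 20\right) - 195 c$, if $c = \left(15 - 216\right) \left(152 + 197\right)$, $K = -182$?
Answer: $13678893$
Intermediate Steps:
$c = -70149$ ($c = \left(-201\right) 349 = -70149$)
$\left(K + 20\right) - 195 c = \left(-182 + 20\right) - -13679055 = -162 + 13679055 = 13678893$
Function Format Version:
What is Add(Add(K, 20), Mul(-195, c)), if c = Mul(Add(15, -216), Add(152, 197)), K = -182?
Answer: 13678893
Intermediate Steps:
c = -70149 (c = Mul(-201, 349) = -70149)
Add(Add(K, 20), Mul(-195, c)) = Add(Add(-182, 20), Mul(-195, -70149)) = Add(-162, 13679055) = 13678893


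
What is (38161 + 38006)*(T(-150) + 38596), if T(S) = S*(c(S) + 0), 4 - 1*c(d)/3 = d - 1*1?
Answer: -2372906718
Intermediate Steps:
c(d) = 15 - 3*d (c(d) = 12 - 3*(d - 1*1) = 12 - 3*(d - 1) = 12 - 3*(-1 + d) = 12 + (3 - 3*d) = 15 - 3*d)
T(S) = S*(15 - 3*S) (T(S) = S*((15 - 3*S) + 0) = S*(15 - 3*S))
(38161 + 38006)*(T(-150) + 38596) = (38161 + 38006)*(3*(-150)*(5 - 1*(-150)) + 38596) = 76167*(3*(-150)*(5 + 150) + 38596) = 76167*(3*(-150)*155 + 38596) = 76167*(-69750 + 38596) = 76167*(-31154) = -2372906718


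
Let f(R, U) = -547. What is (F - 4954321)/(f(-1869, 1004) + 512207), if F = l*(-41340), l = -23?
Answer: -4003501/511660 ≈ -7.8245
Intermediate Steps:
F = 950820 (F = -23*(-41340) = 950820)
(F - 4954321)/(f(-1869, 1004) + 512207) = (950820 - 4954321)/(-547 + 512207) = -4003501/511660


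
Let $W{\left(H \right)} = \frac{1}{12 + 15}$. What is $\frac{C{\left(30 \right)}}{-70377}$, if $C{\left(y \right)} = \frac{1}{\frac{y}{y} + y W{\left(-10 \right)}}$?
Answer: $- \frac{3}{445721} \approx -6.7307 \cdot 10^{-6}$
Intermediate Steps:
$W{\left(H \right)} = \frac{1}{27}$
$C{\left(y \right)} = \frac{1}{1 + \frac{y}{27}}$ ($C{\left(y \right)} = \frac{1}{\frac{y}{y} + y \frac{1}{27}} = \frac{1}{1 + \frac{y}{27}}$)
$\frac{C{\left(30 \right)}}{-70377} = \frac{27 \frac{1}{27 + 30}}{-70377} = \frac{27}{57} \left(- \frac{1}{70377}\right) = 27 \cdot \frac{1}{57} \left(- \frac{1}{70377}\right) = \frac{9}{19} \left(- \frac{1}{70377}\right) = - \frac{3}{445721}$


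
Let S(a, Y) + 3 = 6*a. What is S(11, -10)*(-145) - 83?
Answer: -9218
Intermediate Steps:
S(a, Y) = -3 + 6*a
S(11, -10)*(-145) - 83 = (-3 + 6*11)*(-145) - 83 = (-3 + 66)*(-145) - 83 = 63*(-145) - 83 = -9135 - 83 = -9218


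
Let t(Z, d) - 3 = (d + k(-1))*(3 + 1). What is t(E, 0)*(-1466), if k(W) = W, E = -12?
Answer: 1466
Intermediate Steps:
t(Z, d) = -1 + 4*d (t(Z, d) = 3 + (d - 1)*(3 + 1) = 3 + (-1 + d)*4 = 3 + (-4 + 4*d) = -1 + 4*d)
t(E, 0)*(-1466) = (-1 + 4*0)*(-1466) = (-1 + 0)*(-1466) = -1*(-1466) = 1466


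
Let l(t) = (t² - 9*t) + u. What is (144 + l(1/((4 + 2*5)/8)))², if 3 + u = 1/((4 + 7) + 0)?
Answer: 5395196304/290521 ≈ 18571.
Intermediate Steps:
u = -32/11 (u = -3 + 1/((4 + 7) + 0) = -3 + 1/(11 + 0) = -3 + 1/11 = -32/11 ≈ -2.9091)
l(t) = -32/11 + t² - 9*t (l(t) = (t² - 9*t) - 32/11 = -32/11 + t² - 9*t)
(144 + l(1/((4 + 2*5)/8)))² = (144 + (-32/11 + (1/((4 + 2*5)/8))² - 9*8/(4 + 2*5)))² = (144 + (-32/11 + (1/((4 + 10)*(⅛)))² - 9*8/(4 + 10)))² = (144 + (-32/11 + (1/(14*(⅛)))² - 9/(14*(⅛))))² = (144 + (-32/11 + (1/(7/4))² - 9/7/4))² = (144 + (-32/11 + (4/7)² - 9*4/7))² = (144 + (-32/11 + 16/49 - 36/7))² = (144 - 4164/539)² = (73452/539)² = 5395196304/290521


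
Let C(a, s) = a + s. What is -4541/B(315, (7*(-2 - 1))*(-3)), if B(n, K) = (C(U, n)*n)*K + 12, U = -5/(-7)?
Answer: -4541/6265362 ≈ -0.00072478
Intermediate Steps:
U = 5/7 (U = -5*(-1/7) = 5/7 ≈ 0.71429)
B(n, K) = 12 + K*n*(5/7 + n) (B(n, K) = ((5/7 + n)*n)*K + 12 = (n*(5/7 + n))*K + 12 = K*n*(5/7 + n) + 12 = 12 + K*n*(5/7 + n))
-4541/B(315, (7*(-2 - 1))*(-3)) = -4541/(12 + (1/7)*((7*(-2 - 1))*(-3))*315*(5 + 7*315)) = -4541/(12 + (1/7)*((7*(-3))*(-3))*315*(5 + 2205)) = -4541/(12 + (1/7)*(-21*(-3))*315*2210) = -4541/(12 + (1/7)*63*315*2210) = -4541/(12 + 6265350) = -4541/6265362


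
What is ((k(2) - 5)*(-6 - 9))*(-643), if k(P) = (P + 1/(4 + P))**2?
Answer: -35365/12 ≈ -2947.1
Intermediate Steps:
((k(2) - 5)*(-6 - 9))*(-643) = (((1 + 2**2 + 4*2)**2/(4 + 2)**2 - 5)*(-6 - 9))*(-643) = (((1 + 4 + 8)**2/6**2 - 5)*(-15))*(-643) = (((1/36)*13**2 - 5)*(-15))*(-643) = (((1/36)*169 - 5)*(-15))*(-643) = ((169/36 - 5)*(-15))*(-643) = -11/36*(-15)*(-643) = (55/12)*(-643) = -35365/12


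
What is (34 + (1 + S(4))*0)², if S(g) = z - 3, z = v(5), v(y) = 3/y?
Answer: 1156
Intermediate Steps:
z = ⅗ (z = 3/5 = 3*(⅕) = ⅗ ≈ 0.60000)
S(g) = -12/5 (S(g) = ⅗ - 3 = -12/5)
(34 + (1 + S(4))*0)² = (34 + (1 - 12/5)*0)² = (34 - 7/5*0)² = (34 + 0)² = 34² = 1156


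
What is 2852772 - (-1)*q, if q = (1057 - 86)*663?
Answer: 3496545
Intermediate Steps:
q = 643773 (q = 971*663 = 643773)
2852772 - (-1)*q = 2852772 - (-1)*643773 = 2852772 - 1*(-643773) = 2852772 + 643773 = 3496545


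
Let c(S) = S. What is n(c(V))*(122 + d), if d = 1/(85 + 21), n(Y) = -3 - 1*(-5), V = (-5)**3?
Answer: 12933/53 ≈ 244.02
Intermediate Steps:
V = -125
n(Y) = 2 (n(Y) = -3 + 5 = 2)
d = 1/106 ≈ 0.0094340
n(c(V))*(122 + d) = 2*(122 + 1/106) = 2*(12933/106) = 12933/53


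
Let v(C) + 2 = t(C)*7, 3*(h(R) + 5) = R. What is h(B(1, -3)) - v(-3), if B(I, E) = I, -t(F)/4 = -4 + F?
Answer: -596/3 ≈ -198.67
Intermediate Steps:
t(F) = 16 - 4*F (t(F) = -4*(-4 + F) = 16 - 4*F)
h(R) = -5 + R/3
v(C) = 110 - 28*C (v(C) = -2 + (16 - 4*C)*7 = -2 + (112 - 28*C) = 110 - 28*C)
h(B(1, -3)) - v(-3) = (-5 + (⅓)*1) - (110 - 28*(-3)) = (-5 + ⅓) - (110 + 84) = -14/3 - 1*194 = -14/3 - 194 = -596/3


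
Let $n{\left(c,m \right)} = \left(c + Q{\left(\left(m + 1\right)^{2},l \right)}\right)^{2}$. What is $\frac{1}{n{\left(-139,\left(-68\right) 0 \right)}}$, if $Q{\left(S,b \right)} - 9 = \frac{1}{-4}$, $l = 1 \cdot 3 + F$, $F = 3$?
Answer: $\frac{16}{271441} \approx 5.8945 \cdot 10^{-5}$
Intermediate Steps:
$l = 6$ ($l = 1 \cdot 3 + 3 = 3 + 3 = 6$)
$Q{\left(S,b \right)} = \frac{35}{4}$ ($Q{\left(S,b \right)} = 9 + \frac{1}{-4} = 9 - \frac{1}{4} = \frac{35}{4}$)
$n{\left(c,m \right)} = \left(\frac{35}{4} + c\right)^{2}$ ($n{\left(c,m \right)} = \left(c + \frac{35}{4}\right)^{2} = \left(\frac{35}{4} + c\right)^{2}$)
$\frac{1}{n{\left(-139,\left(-68\right) 0 \right)}} = \frac{1}{\frac{1}{16} \left(35 + 4 \left(-139\right)\right)^{2}} = \frac{1}{\frac{1}{16} \left(35 - 556\right)^{2}} = \frac{1}{\frac{1}{16} \left(-521\right)^{2}} = \frac{1}{\frac{1}{16} \cdot 271441} = \frac{1}{\frac{271441}{16}} = \frac{16}{271441}$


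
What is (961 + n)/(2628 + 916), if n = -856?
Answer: 105/3544 ≈ 0.029628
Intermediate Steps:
(961 + n)/(2628 + 916) = (961 - 856)/(2628 + 916) = 105/3544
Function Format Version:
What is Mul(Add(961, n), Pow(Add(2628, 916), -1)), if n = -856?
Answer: Rational(105, 3544) ≈ 0.029628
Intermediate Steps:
Mul(Add(961, n), Pow(Add(2628, 916), -1)) = Mul(Add(961, -856), Pow(Add(2628, 916), -1)) = Mul(105, Pow(3544, -1)) = Mul(105, Rational(1, 3544)) = Rational(105, 3544)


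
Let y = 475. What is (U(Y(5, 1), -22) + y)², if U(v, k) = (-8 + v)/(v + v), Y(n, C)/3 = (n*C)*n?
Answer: 5086114489/22500 ≈ 2.2605e+5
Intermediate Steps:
Y(n, C) = 3*C*n² (Y(n, C) = 3*((n*C)*n) = 3*((C*n)*n) = 3*(C*n²) = 3*C*n²)
U(v, k) = (-8 + v)/(2*v) (U(v, k) = (-8 + v)/((2*v)) = (-8 + v)*(1/(2*v)) = (-8 + v)/(2*v))
(U(Y(5, 1), -22) + y)² = ((-8 + 3*1*5²)/(2*((3*1*5²))) + 475)² = ((-8 + 3*1*25)/(2*((3*1*25))) + 475)² = ((½)*(-8 + 75)/75 + 475)² = ((½)*(1/75)*67 + 475)² = (67/150 + 475)² = (71317/150)² = 5086114489/22500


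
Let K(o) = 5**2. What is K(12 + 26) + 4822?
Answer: 4847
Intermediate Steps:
K(o) = 25
K(12 + 26) + 4822 = 25 + 4822 = 4847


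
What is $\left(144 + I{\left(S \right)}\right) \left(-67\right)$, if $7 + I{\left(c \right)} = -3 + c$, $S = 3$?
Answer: $-9179$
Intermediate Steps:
$I{\left(c \right)} = -10 + c$ ($I{\left(c \right)} = -7 + \left(-3 + c\right) = -10 + c$)
$\left(144 + I{\left(S \right)}\right) \left(-67\right) = \left(144 + \left(-10 + 3\right)\right) \left(-67\right) = \left(144 - 7\right) \left(-67\right) = 137 \left(-67\right) = -9179$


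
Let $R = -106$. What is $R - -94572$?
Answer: $94466$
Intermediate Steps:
$R - -94572 = -106 - -94572 = -106 + 94572 = 94466$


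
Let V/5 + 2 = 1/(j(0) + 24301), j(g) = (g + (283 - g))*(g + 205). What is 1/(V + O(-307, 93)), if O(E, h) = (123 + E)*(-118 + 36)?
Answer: 82316/1241160653 ≈ 6.6322e-5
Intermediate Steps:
j(g) = 58015 + 283*g (j(g) = 283*(205 + g) = 58015 + 283*g)
V = -823155/82316 (V = -10 + 5/((58015 + 283*0) + 24301) = -10 + 5/((58015 + 0) + 24301) = -10 + 5/(58015 + 24301) = -10 + 5/82316 = -823155/82316 ≈ -9.9999)
O(E, h) = -10086 - 82*E (O(E, h) = (123 + E)*(-82) = -10086 - 82*E)
1/(V + O(-307, 93)) = 1/(-823155/82316 + (-10086 - 82*(-307))) = 1/(-823155/82316 + (-10086 + 25174)) = 1/(-823155/82316 + 15088) = 1/(1241160653/82316) = 82316/1241160653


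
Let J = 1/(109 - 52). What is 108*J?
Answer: 36/19 ≈ 1.8947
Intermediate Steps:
J = 1/57 ≈ 0.017544
108*J = 108*(1/57) = 36/19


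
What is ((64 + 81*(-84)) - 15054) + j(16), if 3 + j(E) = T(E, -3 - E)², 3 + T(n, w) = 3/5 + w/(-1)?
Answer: -538036/25 ≈ -21521.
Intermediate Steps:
T(n, w) = -12/5 - w (T(n, w) = -3 + (3/5 + w/(-1)) = -3 + (3*(⅕) + w*(-1)) = -3 + (⅗ - w) = -12/5 - w)
j(E) = -3 + (⅗ + E)² (j(E) = -3 + (-12/5 - (-3 - E))² = -3 + (-12/5 + (3 + E))² = -3 + (⅗ + E)²)
((64 + 81*(-84)) - 15054) + j(16) = ((64 + 81*(-84)) - 15054) + (-3 + (3 + 5*16)²/25) = ((64 - 6804) - 15054) + (-3 + (3 + 80)²/25) = (-6740 - 15054) + (-3 + (1/25)*83²) = -21794 + (-3 + (1/25)*6889) = -21794 + (-3 + 6889/25) = -21794 + 6814/25 = -538036/25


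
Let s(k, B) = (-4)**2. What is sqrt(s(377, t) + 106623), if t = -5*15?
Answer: 13*sqrt(631) ≈ 326.56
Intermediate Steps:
t = -75
s(k, B) = 16
sqrt(s(377, t) + 106623) = sqrt(16 + 106623) = sqrt(106639) = 13*sqrt(631)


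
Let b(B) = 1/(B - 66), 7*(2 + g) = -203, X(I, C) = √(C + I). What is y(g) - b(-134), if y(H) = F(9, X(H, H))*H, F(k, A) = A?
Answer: 1/200 - 31*I*√62 ≈ 0.005 - 244.09*I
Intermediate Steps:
g = -31 (g = -2 + (⅐)*(-203) = -2 - 29 = -31)
b(B) = 1/(-66 + B)
y(H) = √2*H^(3/2) (y(H) = √(H + H)*H = √(2*H)*H = (√2*√H)*H = √2*H^(3/2))
y(g) - b(-134) = √2*(-31)^(3/2) - 1/(-66 - 134) = √2*(-31*I*√31) - 1/(-200) = -31*I*√62 - 1*(-1/200) = -31*I*√62 + 1/200 = 1/200 - 31*I*√62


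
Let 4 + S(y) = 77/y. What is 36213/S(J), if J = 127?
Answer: -4599051/431 ≈ -10671.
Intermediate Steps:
S(y) = -4 + 77/y
36213/S(J) = 36213/(-4 + 77/127) = 36213/(-431/127) = 36213*(-127/431) = -4599051/431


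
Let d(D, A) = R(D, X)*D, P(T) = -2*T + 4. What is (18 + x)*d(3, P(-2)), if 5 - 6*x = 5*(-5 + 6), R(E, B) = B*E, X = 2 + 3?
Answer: 810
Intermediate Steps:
P(T) = 4 - 2*T
X = 5
x = 0 (x = ⅚ - 5*(-5 + 6)/6 = ⅚ - 5/6 = ⅚ - ⅙*5 = ⅚ - ⅚ = 0)
d(D, A) = 5*D² (d(D, A) = (5*D)*D = 5*D²)
(18 + x)*d(3, P(-2)) = (18 + 0)*(5*3²) = 18*(5*9) = 18*45 = 810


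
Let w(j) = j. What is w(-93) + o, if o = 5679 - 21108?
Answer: -15522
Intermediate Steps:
o = -15429
w(-93) + o = -93 - 15429 = -15522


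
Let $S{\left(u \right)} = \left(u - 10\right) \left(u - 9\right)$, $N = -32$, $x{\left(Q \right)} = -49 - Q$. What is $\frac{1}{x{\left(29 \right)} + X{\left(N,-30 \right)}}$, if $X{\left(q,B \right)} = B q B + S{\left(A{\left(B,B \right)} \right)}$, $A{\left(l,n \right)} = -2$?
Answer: $- \frac{1}{28746} \approx -3.4787 \cdot 10^{-5}$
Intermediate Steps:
$S{\left(u \right)} = \left(-10 + u\right) \left(-9 + u\right)$
$X{\left(q,B \right)} = 132 + q B^{2}$ ($X{\left(q,B \right)} = B q B + \left(90 + \left(-2\right)^{2} - -38\right) = q B^{2} + \left(90 + 4 + 38\right) = q B^{2} + 132 = 132 + q B^{2}$)
$\frac{1}{x{\left(29 \right)} + X{\left(N,-30 \right)}} = \frac{1}{\left(-49 - 29\right) + \left(132 - 32 \left(-30\right)^{2}\right)} = \frac{1}{\left(-49 - 29\right) + \left(132 - 28800\right)} = \frac{1}{-78 + \left(132 - 28800\right)} = \frac{1}{-78 - 28668} = \frac{1}{-28746} = - \frac{1}{28746}$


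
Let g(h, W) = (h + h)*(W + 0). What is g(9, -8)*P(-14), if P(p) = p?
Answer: 2016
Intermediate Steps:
g(h, W) = 2*W*h (g(h, W) = (2*h)*W = 2*W*h)
g(9, -8)*P(-14) = (2*(-8)*9)*(-14) = -144*(-14) = 2016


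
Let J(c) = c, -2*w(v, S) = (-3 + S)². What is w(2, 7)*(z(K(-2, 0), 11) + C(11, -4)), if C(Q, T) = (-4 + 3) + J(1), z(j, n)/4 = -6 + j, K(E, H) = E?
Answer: 256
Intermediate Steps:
w(v, S) = -(-3 + S)²/2
z(j, n) = -24 + 4*j (z(j, n) = 4*(-6 + j) = -24 + 4*j)
C(Q, T) = 0 (C(Q, T) = (-4 + 3) + 1 = -1 + 1 = 0)
w(2, 7)*(z(K(-2, 0), 11) + C(11, -4)) = (-(-3 + 7)²/2)*((-24 + 4*(-2)) + 0) = (-½*4²)*((-24 - 8) + 0) = (-½*16)*(-32 + 0) = -8*(-32) = 256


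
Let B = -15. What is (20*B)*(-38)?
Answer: 11400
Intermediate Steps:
(20*B)*(-38) = (20*(-15))*(-38) = -300*(-38) = 11400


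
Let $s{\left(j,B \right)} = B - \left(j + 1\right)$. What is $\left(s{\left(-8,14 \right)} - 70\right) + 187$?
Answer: $138$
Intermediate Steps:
$s{\left(j,B \right)} = -1 + B - j$ ($s{\left(j,B \right)} = B - \left(1 + j\right) = -1 + B - j$)
$\left(s{\left(-8,14 \right)} - 70\right) + 187 = \left(\left(-1 + 14 - -8\right) - 70\right) + 187 = \left(\left(-1 + 14 + 8\right) - 70\right) + 187 = \left(21 - 70\right) + 187 = -49 + 187 = 138$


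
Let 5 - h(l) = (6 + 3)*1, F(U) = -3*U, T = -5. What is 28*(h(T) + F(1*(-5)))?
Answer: 308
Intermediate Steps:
h(l) = -4 (h(l) = 5 - (6 + 3) = 5 - 9 = -4)
28*(h(T) + F(1*(-5))) = 28*(-4 - 3*(-5)) = 28*(-4 + 15) = 28*11 = 308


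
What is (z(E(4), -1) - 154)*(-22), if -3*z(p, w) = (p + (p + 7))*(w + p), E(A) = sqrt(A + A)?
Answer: 3454 + 220*sqrt(2)/3 ≈ 3557.7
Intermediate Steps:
E(A) = sqrt(2)*sqrt(A) (E(A) = sqrt(2*A) = sqrt(2)*sqrt(A))
z(p, w) = -(7 + 2*p)*(p + w)/3 (z(p, w) = -(p + (p + 7))*(w + p)/3 = -(p + (7 + p))*(p + w)/3 = -(7 + 2*p)*(p + w)/3)
(z(E(4), -1) - 154)*(-22) = ((-7*sqrt(2)*sqrt(4)/3 - 7/3*(-1) - 2*(sqrt(2)*sqrt(4))**2/3 - 2/3*sqrt(2)*sqrt(4)*(-1)) - 154)*(-22) = ((-7*sqrt(2)*2/3 + 7/3 - 2*(sqrt(2)*2)**2/3 - 2/3*sqrt(2)*2*(-1)) - 154)*(-22) = ((-14*sqrt(2)/3 + 7/3 - 2*(2*sqrt(2))**2/3 - 2/3*2*sqrt(2)*(-1)) - 154)*(-22) = ((-14*sqrt(2)/3 + 7/3 - 2/3*8 + 4*sqrt(2)/3) - 154)*(-22) = ((-14*sqrt(2)/3 + 7/3 - 16/3 + 4*sqrt(2)/3) - 154)*(-22) = ((-3 - 10*sqrt(2)/3) - 154)*(-22) = (-157 - 10*sqrt(2)/3)*(-22) = 3454 + 220*sqrt(2)/3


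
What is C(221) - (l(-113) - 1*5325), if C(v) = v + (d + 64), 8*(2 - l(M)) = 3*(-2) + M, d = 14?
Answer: 44857/8 ≈ 5607.1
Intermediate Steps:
l(M) = 11/4 - M/8 (l(M) = 2 - (3*(-2) + M)/8 = 2 - (-6 + M)/8 = 2 + (¾ - M/8) = 11/4 - M/8)
C(v) = 78 + v (C(v) = v + (14 + 64) = v + 78 = 78 + v)
C(221) - (l(-113) - 1*5325) = (78 + 221) - ((11/4 - ⅛*(-113)) - 1*5325) = 299 - ((11/4 + 113/8) - 5325) = 299 - (135/8 - 5325) = 299 - 1*(-42465/8) = 299 + 42465/8 = 44857/8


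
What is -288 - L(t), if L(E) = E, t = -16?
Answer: -272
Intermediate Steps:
-288 - L(t) = -288 - 1*(-16) = -288 + 16 = -272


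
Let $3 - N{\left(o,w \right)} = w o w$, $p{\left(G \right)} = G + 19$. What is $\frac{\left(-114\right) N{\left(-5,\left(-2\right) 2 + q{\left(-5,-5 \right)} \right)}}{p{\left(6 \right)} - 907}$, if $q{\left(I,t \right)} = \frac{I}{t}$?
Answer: $\frac{304}{49} \approx 6.2041$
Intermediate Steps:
$p{\left(G \right)} = 19 + G$
$N{\left(o,w \right)} = 3 - o w^{2}$ ($N{\left(o,w \right)} = 3 - w o w = 3 - o w w = 3 - o w^{2}$)
$\frac{\left(-114\right) N{\left(-5,\left(-2\right) 2 + q{\left(-5,-5 \right)} \right)}}{p{\left(6 \right)} - 907} = \frac{\left(-114\right) \left(3 - - 5 \left(\left(-2\right) 2 - \frac{5}{-5}\right)^{2}\right)}{\left(19 + 6\right) - 907} = \frac{\left(-114\right) \left(3 - - 5 \left(-4 - -1\right)^{2}\right)}{25 - 907} = \frac{\left(-114\right) \left(3 - - 5 \left(-4 + 1\right)^{2}\right)}{-882} = - 114 \left(3 - - 5 \left(-3\right)^{2}\right) \left(- \frac{1}{882}\right) = - 114 \left(3 - \left(-5\right) 9\right) \left(- \frac{1}{882}\right) = - 114 \left(3 + 45\right) \left(- \frac{1}{882}\right) = \left(-114\right) 48 \left(- \frac{1}{882}\right) = \left(-5472\right) \left(- \frac{1}{882}\right) = \frac{304}{49}$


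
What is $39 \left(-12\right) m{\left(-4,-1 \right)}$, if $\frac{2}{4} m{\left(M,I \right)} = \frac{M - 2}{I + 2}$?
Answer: $5616$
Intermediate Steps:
$m{\left(M,I \right)} = \frac{2 \left(-2 + M\right)}{2 + I}$ ($m{\left(M,I \right)} = 2 \frac{M - 2}{I + 2} = 2 \frac{-2 + M}{2 + I} = \frac{2 \left(-2 + M\right)}{2 + I}$)
$39 \left(-12\right) m{\left(-4,-1 \right)} = 39 \left(-12\right) \frac{2 \left(-2 - 4\right)}{2 - 1} = - 468 \cdot 2 \cdot 1^{-1} \left(-6\right) = - 468 \cdot 2 \cdot 1 \left(-6\right) = \left(-468\right) \left(-12\right) = 5616$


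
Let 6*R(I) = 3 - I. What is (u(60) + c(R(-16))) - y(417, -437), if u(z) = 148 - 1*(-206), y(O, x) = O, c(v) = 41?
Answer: -22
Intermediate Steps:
R(I) = ½ - I/6 (R(I) = (3 - I)/6 = ½ - I/6)
u(z) = 354 (u(z) = 148 + 206 = 354)
(u(60) + c(R(-16))) - y(417, -437) = (354 + 41) - 1*417 = 395 - 417 = -22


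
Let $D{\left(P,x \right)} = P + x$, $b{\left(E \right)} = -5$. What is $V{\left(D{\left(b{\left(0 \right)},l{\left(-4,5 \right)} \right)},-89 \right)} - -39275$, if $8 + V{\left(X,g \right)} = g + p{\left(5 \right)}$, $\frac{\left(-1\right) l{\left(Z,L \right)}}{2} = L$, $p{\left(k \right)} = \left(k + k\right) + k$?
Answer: $39193$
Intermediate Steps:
$p{\left(k \right)} = 3 k$ ($p{\left(k \right)} = 2 k + k = 3 k$)
$l{\left(Z,L \right)} = - 2 L$
$V{\left(X,g \right)} = 7 + g$ ($V{\left(X,g \right)} = -8 + \left(g + 3 \cdot 5\right) = -8 + \left(g + 15\right) = -8 + \left(15 + g\right) = 7 + g$)
$V{\left(D{\left(b{\left(0 \right)},l{\left(-4,5 \right)} \right)},-89 \right)} - -39275 = \left(7 - 89\right) - -39275 = -82 + 39275 = 39193$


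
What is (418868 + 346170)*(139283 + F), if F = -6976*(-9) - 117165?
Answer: 64953256276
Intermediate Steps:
F = -54381 (F = 62784 - 117165 = -54381)
(418868 + 346170)*(139283 + F) = (418868 + 346170)*(139283 - 54381) = 765038*84902 = 64953256276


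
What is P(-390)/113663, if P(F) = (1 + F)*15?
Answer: -5835/113663 ≈ -0.051336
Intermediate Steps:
P(F) = 15 + 15*F
P(-390)/113663 = (15 + 15*(-390))/113663 = (15 - 5850)*(1/113663) = -5835*1/113663 = -5835/113663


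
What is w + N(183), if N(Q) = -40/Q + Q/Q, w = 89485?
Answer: 16375898/183 ≈ 89486.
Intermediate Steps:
N(Q) = 1 - 40/Q (N(Q) = -40/Q + 1 = 1 - 40/Q)
w + N(183) = 89485 + (-40 + 183)/183 = 89485 + (1/183)*143 = 89485 + 143/183 = 16375898/183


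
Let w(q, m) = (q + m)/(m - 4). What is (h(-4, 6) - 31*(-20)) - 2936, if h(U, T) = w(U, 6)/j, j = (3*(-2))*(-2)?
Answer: -27791/12 ≈ -2315.9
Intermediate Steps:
j = 12 (j = -6*(-2) = 12)
w(q, m) = (m + q)/(-4 + m)
h(U, T) = ¼ + U/24 (h(U, T) = ((6 + U)/(-4 + 6))/12 = ((6 + U)/2)*(1/12) = (3 + U/2)*(1/12) = ¼ + U/24)
(h(-4, 6) - 31*(-20)) - 2936 = ((¼ + (1/24)*(-4)) - 31*(-20)) - 2936 = ((¼ - ⅙) + 620) - 2936 = (1/12 + 620) - 2936 = 7441/12 - 2936 = -27791/12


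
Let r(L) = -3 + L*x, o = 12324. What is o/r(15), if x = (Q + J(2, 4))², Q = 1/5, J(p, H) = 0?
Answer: -5135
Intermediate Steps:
Q = ⅕ ≈ 0.20000
x = 1/25 (x = (⅕ + 0)² = (⅕)² = 1/25 ≈ 0.040000)
r(L) = -3 + L/25 (r(L) = -3 + L*(1/25) = -3 + L/25)
o/r(15) = 12324/(-3 + (1/25)*15) = 12324/(-3 + ⅗) = 12324/(-12/5) = 12324*(-5/12) = -5135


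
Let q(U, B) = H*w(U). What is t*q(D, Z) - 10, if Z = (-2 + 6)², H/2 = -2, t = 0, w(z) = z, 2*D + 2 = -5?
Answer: -10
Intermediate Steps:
D = -7/2 (D = -1 + (½)*(-5) = -1 - 5/2 = -7/2 ≈ -3.5000)
H = -4 (H = 2*(-2) = -4)
Z = 16 (Z = 4² = 16)
q(U, B) = -4*U
t*q(D, Z) - 10 = 0*(-4*(-7/2)) - 10 = 0*14 - 10 = 0 - 10 = -10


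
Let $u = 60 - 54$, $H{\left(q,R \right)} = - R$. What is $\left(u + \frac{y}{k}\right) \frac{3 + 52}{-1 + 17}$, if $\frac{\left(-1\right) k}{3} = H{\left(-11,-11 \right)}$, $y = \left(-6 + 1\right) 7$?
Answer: $\frac{1165}{48} \approx 24.271$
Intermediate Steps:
$y = -35$ ($y = \left(-5\right) 7 = -35$)
$k = -33$ ($k = - 3 \left(\left(-1\right) \left(-11\right)\right) = \left(-3\right) 11 = -33$)
$u = 6$
$\left(u + \frac{y}{k}\right) \frac{3 + 52}{-1 + 17} = \left(6 - \frac{35}{-33}\right) \frac{3 + 52}{-1 + 17} = \left(6 - - \frac{35}{33}\right) \frac{55}{16} = \left(6 + \frac{35}{33}\right) 55 \cdot \frac{1}{16} = \frac{233}{33} \cdot \frac{55}{16} = \frac{1165}{48}$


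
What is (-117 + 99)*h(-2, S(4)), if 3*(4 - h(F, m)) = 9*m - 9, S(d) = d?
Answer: 90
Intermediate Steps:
h(F, m) = 7 - 3*m (h(F, m) = 4 - (9*m - 9)/3 = 4 - (-9 + 9*m)/3 = 4 + (3 - 3*m) = 7 - 3*m)
(-117 + 99)*h(-2, S(4)) = (-117 + 99)*(7 - 3*4) = -18*(7 - 12) = -18*(-5) = 90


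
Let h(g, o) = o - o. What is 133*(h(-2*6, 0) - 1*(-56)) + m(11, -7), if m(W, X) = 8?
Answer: 7456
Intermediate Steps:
h(g, o) = 0
133*(h(-2*6, 0) - 1*(-56)) + m(11, -7) = 133*(0 - 1*(-56)) + 8 = 133*(0 + 56) + 8 = 133*56 + 8 = 7448 + 8 = 7456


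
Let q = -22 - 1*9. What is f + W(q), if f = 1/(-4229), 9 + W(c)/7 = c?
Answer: -1184121/4229 ≈ -280.00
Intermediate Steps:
q = -31 (q = -22 - 9 = -31)
W(c) = -63 + 7*c
f = -1/4229 ≈ -0.00023646
f + W(q) = -1/4229 + (-63 + 7*(-31)) = -1/4229 + (-63 - 217) = -1/4229 - 280 = -1184121/4229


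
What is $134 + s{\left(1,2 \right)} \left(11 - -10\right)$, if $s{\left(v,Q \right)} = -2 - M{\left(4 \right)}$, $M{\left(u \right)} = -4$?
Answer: $176$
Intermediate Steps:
$s{\left(v,Q \right)} = 2$ ($s{\left(v,Q \right)} = -2 - -4 = -2 + 4 = 2$)
$134 + s{\left(1,2 \right)} \left(11 - -10\right) = 134 + 2 \left(11 - -10\right) = 134 + 2 \left(11 + 10\right) = 134 + 2 \cdot 21 = 134 + 42 = 176$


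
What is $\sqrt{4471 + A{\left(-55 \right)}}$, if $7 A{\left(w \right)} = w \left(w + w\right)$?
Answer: $\frac{\sqrt{261429}}{7} \approx 73.043$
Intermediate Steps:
$A{\left(w \right)} = \frac{2 w^{2}}{7}$ ($A{\left(w \right)} = \frac{w \left(w + w\right)}{7} = \frac{w 2 w}{7} = \frac{2 w^{2}}{7}$)
$\sqrt{4471 + A{\left(-55 \right)}} = \sqrt{4471 + \frac{2 \left(-55\right)^{2}}{7}} = \sqrt{4471 + \frac{2}{7} \cdot 3025} = \sqrt{4471 + \frac{6050}{7}} = \sqrt{\frac{37347}{7}} = \frac{\sqrt{261429}}{7}$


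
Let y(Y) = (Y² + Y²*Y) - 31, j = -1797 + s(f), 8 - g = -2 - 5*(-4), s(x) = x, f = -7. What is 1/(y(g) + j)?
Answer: -1/2735 ≈ -0.00036563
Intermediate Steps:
g = -10 (g = 8 - (-2 - 5*(-4)) = 8 - (-2 + 20) = 8 - 1*18 = 8 - 18 = -10)
j = -1804 (j = -1797 - 7 = -1804)
y(Y) = -31 + Y² + Y³ (y(Y) = (Y² + Y³) - 31 = -31 + Y² + Y³)
1/(y(g) + j) = 1/((-31 + (-10)² + (-10)³) - 1804) = 1/((-31 + 100 - 1000) - 1804) = 1/(-931 - 1804) = 1/(-2735) = -1/2735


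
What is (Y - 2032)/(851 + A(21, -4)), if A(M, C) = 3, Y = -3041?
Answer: -5073/854 ≈ -5.9403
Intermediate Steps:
(Y - 2032)/(851 + A(21, -4)) = (-3041 - 2032)/(851 + 3) = -5073/854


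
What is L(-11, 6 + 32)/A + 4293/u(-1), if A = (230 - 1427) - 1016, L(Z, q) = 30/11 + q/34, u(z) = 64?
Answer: 1776530467/26485184 ≈ 67.076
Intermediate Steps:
L(Z, q) = 30/11 + q/34 (L(Z, q) = 30*(1/11) + q*(1/34) = 30/11 + q/34)
A = -2213 (A = -1197 - 1016 = -2213)
L(-11, 6 + 32)/A + 4293/u(-1) = (30/11 + (6 + 32)/34)/(-2213) + 4293/64 = (30/11 + (1/34)*38)*(-1/2213) + 4293*(1/64) = (30/11 + 19/17)*(-1/2213) + 4293/64 = (719/187)*(-1/2213) + 4293/64 = -719/413831 + 4293/64 = 1776530467/26485184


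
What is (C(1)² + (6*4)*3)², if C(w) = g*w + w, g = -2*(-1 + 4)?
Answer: 9409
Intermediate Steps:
g = -6 (g = -2*3 = -6)
C(w) = -5*w (C(w) = -6*w + w = -5*w)
(C(1)² + (6*4)*3)² = ((-5*1)² + (6*4)*3)² = ((-5)² + 24*3)² = (25 + 72)² = 97² = 9409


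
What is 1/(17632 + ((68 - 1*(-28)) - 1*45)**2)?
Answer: 1/20233 ≈ 4.9424e-5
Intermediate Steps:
1/(17632 + ((68 - 1*(-28)) - 1*45)**2) = 1/(17632 + ((68 + 28) - 45)**2) = 1/(17632 + (96 - 45)**2) = 1/(17632 + 51**2) = 1/(17632 + 2601) = 1/20233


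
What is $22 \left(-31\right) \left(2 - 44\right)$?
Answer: $28644$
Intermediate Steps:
$22 \left(-31\right) \left(2 - 44\right) = - 682 \left(2 - 44\right) = \left(-682\right) \left(-42\right) = 28644$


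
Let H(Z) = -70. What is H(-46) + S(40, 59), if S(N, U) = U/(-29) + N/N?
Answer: -2060/29 ≈ -71.034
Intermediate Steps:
S(N, U) = 1 - U/29 (S(N, U) = U*(-1/29) + 1 = -U/29 + 1 = 1 - U/29)
H(-46) + S(40, 59) = -70 + (1 - 1/29*59) = -70 + (1 - 59/29) = -70 - 30/29 = -2060/29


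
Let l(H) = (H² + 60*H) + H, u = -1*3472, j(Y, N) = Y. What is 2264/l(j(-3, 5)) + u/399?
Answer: -11964/551 ≈ -21.713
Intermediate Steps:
u = -3472
l(H) = H² + 61*H
2264/l(j(-3, 5)) + u/399 = 2264/((-3*(61 - 3))) - 3472/399 = 2264/((-3*58)) - 3472*1/399 = 2264/(-174) - 496/57 = 2264*(-1/174) - 496/57 = -1132/87 - 496/57 = -11964/551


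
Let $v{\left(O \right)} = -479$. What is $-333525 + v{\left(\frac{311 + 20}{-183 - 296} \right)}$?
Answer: $-334004$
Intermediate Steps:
$-333525 + v{\left(\frac{311 + 20}{-183 - 296} \right)} = -333525 - 479 = -334004$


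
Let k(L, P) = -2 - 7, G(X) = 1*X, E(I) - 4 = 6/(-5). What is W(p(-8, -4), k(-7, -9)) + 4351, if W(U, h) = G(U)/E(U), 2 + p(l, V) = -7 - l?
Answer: 60909/14 ≈ 4350.6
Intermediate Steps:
E(I) = 14/5 (E(I) = 4 + 6/(-5) = 4 + 6*(-1/5) = 4 - 6/5 = 14/5)
G(X) = X
k(L, P) = -9
p(l, V) = -9 - l (p(l, V) = -2 + (-7 - l) = -9 - l)
W(U, h) = 5*U/14 (W(U, h) = U/(14/5) = U*(5/14) = 5*U/14)
W(p(-8, -4), k(-7, -9)) + 4351 = 5*(-9 - 1*(-8))/14 + 4351 = 5*(-9 + 8)/14 + 4351 = (5/14)*(-1) + 4351 = -5/14 + 4351 = 60909/14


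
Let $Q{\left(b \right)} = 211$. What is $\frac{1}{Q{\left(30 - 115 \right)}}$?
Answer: $\frac{1}{211} \approx 0.0047393$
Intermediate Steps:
$\frac{1}{Q{\left(30 - 115 \right)}} = \frac{1}{211}$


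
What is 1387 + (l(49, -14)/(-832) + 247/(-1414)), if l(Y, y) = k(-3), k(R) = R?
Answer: 815766057/588224 ≈ 1386.8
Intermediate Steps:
l(Y, y) = -3
1387 + (l(49, -14)/(-832) + 247/(-1414)) = 1387 + (-3/(-832) + 247/(-1414)) = 1387 + (-3*(-1/832) + 247*(-1/1414)) = 1387 + (3/832 - 247/1414) = 1387 - 100631/588224 = 815766057/588224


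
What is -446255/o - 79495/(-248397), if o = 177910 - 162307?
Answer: -36536014250/1291912797 ≈ -28.281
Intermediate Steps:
o = 15603
-446255/o - 79495/(-248397) = -446255/15603 - 79495/(-248397) = -446255*1/15603 - 79495*(-1/248397) = -446255/15603 + 79495/248397 = -36536014250/1291912797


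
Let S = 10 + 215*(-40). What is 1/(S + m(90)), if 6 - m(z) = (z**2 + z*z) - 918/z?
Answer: -5/123869 ≈ -4.0365e-5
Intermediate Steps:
m(z) = 6 - 2*z**2 + 918/z (m(z) = 6 - ((z**2 + z*z) - 918/z) = 6 - ((z**2 + z**2) - 918/z) = 6 - (2*z**2 - 918/z) = 6 - (-918/z + 2*z**2) = 6 + (-2*z**2 + 918/z) = 6 - 2*z**2 + 918/z)
S = -8590 (S = 10 - 8600 = -8590)
1/(S + m(90)) = 1/(-8590 + (6 - 2*90**2 + 918/90)) = 1/(-8590 + (6 - 2*8100 + 918*(1/90))) = 1/(-8590 + (6 - 16200 + 51/5)) = 1/(-8590 - 80919/5) = 1/(-123869/5) = -5/123869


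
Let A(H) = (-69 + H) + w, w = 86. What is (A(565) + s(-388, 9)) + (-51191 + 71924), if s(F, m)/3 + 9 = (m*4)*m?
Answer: 22260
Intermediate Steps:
s(F, m) = -27 + 12*m² (s(F, m) = -27 + 3*((m*4)*m) = -27 + 3*((4*m)*m) = -27 + 3*(4*m²) = -27 + 12*m²)
A(H) = 17 + H (A(H) = (-69 + H) + 86 = 17 + H)
(A(565) + s(-388, 9)) + (-51191 + 71924) = ((17 + 565) + (-27 + 12*9²)) + (-51191 + 71924) = (582 + (-27 + 12*81)) + 20733 = (582 + (-27 + 972)) + 20733 = (582 + 945) + 20733 = 1527 + 20733 = 22260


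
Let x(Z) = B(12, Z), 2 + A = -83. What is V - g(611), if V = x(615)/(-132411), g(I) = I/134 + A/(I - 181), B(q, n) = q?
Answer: -554681203/127158697 ≈ -4.3621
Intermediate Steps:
A = -85 (A = -2 - 83 = -85)
x(Z) = 12
g(I) = -85/(-181 + I) + I/134 (g(I) = I/134 - 85/(I - 181) = I*(1/134) - 85/(-181 + I) = I/134 - 85/(-181 + I) = -85/(-181 + I) + I/134)
V = -4/44137 (V = 12/(-132411) = 12*(-1/132411) = -4/44137 ≈ -9.0627e-5)
V - g(611) = -4/44137 - (-11390 + 611² - 181*611)/(134*(-181 + 611)) = -4/44137 - (-11390 + 373321 - 110591)/(134*430) = -4/44137 - 251340/(134*430) = -4/44137 - 1*12567/2881 = -4/44137 - 12567/2881 = -554681203/127158697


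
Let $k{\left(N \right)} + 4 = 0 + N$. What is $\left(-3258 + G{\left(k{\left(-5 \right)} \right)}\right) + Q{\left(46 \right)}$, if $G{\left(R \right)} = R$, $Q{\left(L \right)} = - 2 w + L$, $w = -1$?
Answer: $-3219$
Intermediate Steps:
$k{\left(N \right)} = -4 + N$ ($k{\left(N \right)} = -4 + \left(0 + N\right) = -4 + N$)
$Q{\left(L \right)} = 2 + L$ ($Q{\left(L \right)} = \left(-2\right) \left(-1\right) + L = 2 + L$)
$\left(-3258 + G{\left(k{\left(-5 \right)} \right)}\right) + Q{\left(46 \right)} = \left(-3258 - 9\right) + \left(2 + 46\right) = \left(-3258 - 9\right) + 48 = -3267 + 48 = -3219$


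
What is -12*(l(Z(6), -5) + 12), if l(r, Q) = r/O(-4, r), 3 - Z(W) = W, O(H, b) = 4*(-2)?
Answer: -297/2 ≈ -148.50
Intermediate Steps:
O(H, b) = -8
Z(W) = 3 - W
l(r, Q) = -r/8 (l(r, Q) = r/(-8) = r*(-1/8) = -r/8)
-12*(l(Z(6), -5) + 12) = -12*(-(3 - 1*6)/8 + 12) = -12*(-(3 - 6)/8 + 12) = -12*(-1/8*(-3) + 12) = -12*(3/8 + 12) = -12*99/8 = -297/2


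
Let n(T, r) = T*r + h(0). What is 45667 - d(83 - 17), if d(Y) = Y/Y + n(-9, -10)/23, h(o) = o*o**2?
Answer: 1050228/23 ≈ 45662.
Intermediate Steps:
h(o) = o**3
n(T, r) = T*r (n(T, r) = T*r + 0**3 = T*r + 0 = T*r)
d(Y) = 113/23 (d(Y) = Y/Y - 9*(-10)/23 = 1 + 90*(1/23) = 1 + 90/23 = 113/23)
45667 - d(83 - 17) = 45667 - 1*113/23 = 45667 - 113/23 = 1050228/23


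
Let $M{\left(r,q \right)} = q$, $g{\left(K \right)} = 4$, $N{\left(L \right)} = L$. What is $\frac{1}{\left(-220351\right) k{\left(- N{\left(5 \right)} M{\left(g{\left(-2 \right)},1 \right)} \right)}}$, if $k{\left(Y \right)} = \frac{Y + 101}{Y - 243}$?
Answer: $\frac{31}{2644212} \approx 1.1724 \cdot 10^{-5}$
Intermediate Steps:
$k{\left(Y \right)} = \frac{101 + Y}{-243 + Y}$
$\frac{1}{\left(-220351\right) k{\left(- N{\left(5 \right)} M{\left(g{\left(-2 \right)},1 \right)} \right)}} = \frac{1}{\left(-220351\right) \frac{101 + \left(-1\right) 5 \cdot 1}{-243 + \left(-1\right) 5 \cdot 1}} = - \frac{1}{220351 \frac{101 - 5}{-243 - 5}} = - \frac{1}{220351 \frac{1}{-248} \cdot 96} = - \frac{1}{220351 \left(\left(- \frac{1}{248}\right) 96\right)} = - \frac{1}{220351 \left(- \frac{12}{31}\right)} = \left(- \frac{1}{220351}\right) \left(- \frac{31}{12}\right) = \frac{31}{2644212}$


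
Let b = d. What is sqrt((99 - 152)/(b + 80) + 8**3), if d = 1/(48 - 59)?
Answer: sqrt(395079735)/879 ≈ 22.613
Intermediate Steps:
d = -1/11 (d = 1/(-11) = -1/11 ≈ -0.090909)
b = -1/11 ≈ -0.090909
sqrt((99 - 152)/(b + 80) + 8**3) = sqrt((99 - 152)/(-1/11 + 80) + 8**3) = sqrt(-53/879/11 + 512) = sqrt(-53*11/879 + 512) = sqrt(-583/879 + 512) = sqrt(449465/879) = sqrt(395079735)/879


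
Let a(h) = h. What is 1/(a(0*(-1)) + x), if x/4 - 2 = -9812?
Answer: -1/39240 ≈ -2.5484e-5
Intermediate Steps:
x = -39240 (x = 8 + 4*(-9812) = 8 - 39248 = -39240)
1/(a(0*(-1)) + x) = 1/(0*(-1) - 39240) = 1/(0 - 39240) = 1/(-39240) = -1/39240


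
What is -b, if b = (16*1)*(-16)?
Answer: 256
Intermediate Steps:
b = -256 (b = 16*(-16) = -256)
-b = -1*(-256) = 256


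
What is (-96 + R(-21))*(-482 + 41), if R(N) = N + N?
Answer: 60858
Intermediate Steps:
R(N) = 2*N
(-96 + R(-21))*(-482 + 41) = (-96 + 2*(-21))*(-482 + 41) = (-96 - 42)*(-441) = -138*(-441) = 60858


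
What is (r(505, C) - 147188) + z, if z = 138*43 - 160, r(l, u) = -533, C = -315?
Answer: -141947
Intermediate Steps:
z = 5774 (z = 5934 - 160 = 5774)
(r(505, C) - 147188) + z = (-533 - 147188) + 5774 = -147721 + 5774 = -141947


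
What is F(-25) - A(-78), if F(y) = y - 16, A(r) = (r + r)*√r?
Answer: -41 + 156*I*√78 ≈ -41.0 + 1377.8*I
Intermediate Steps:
A(r) = 2*r^(3/2) (A(r) = (2*r)*√r = 2*r^(3/2))
F(y) = -16 + y
F(-25) - A(-78) = (-16 - 25) - 2*(-78)^(3/2) = -41 - 2*(-78*I*√78) = -41 - (-156)*I*√78 = -41 + 156*I*√78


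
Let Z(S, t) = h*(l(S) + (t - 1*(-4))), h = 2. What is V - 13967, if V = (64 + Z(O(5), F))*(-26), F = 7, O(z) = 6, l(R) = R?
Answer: -16515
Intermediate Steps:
Z(S, t) = 8 + 2*S + 2*t (Z(S, t) = 2*(S + (t - 1*(-4))) = 2*(S + (t + 4)) = 2*(S + (4 + t)) = 2*(4 + S + t) = 8 + 2*S + 2*t)
V = -2548 (V = (64 + (8 + 2*6 + 2*7))*(-26) = (64 + (8 + 12 + 14))*(-26) = (64 + 34)*(-26) = 98*(-26) = -2548)
V - 13967 = -2548 - 13967 = -16515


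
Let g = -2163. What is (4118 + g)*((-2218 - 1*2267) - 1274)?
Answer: -11258845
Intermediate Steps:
(4118 + g)*((-2218 - 1*2267) - 1274) = (4118 - 2163)*((-2218 - 1*2267) - 1274) = 1955*((-2218 - 2267) - 1274) = 1955*(-4485 - 1274) = 1955*(-5759) = -11258845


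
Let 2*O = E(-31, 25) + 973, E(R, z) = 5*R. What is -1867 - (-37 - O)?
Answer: -1421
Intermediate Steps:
O = 409 (O = (5*(-31) + 973)/2 = (-155 + 973)/2 = (1/2)*818 = 409)
-1867 - (-37 - O) = -1867 - (-37 - 1*409) = -1867 - (-37 - 409) = -1867 - 1*(-446) = -1867 + 446 = -1421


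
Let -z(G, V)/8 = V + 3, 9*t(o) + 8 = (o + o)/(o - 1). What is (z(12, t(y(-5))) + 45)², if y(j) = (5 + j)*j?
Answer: 64009/81 ≈ 790.23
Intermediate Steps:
y(j) = j*(5 + j)
t(o) = -8/9 + 2*o/(9*(-1 + o)) (t(o) = -8/9 + ((o + o)/(o - 1))/9 = -8/9 + ((2*o)/(-1 + o))/9 = -8/9 + (2*o/(-1 + o))/9 = -8/9 + 2*o/(9*(-1 + o)))
z(G, V) = -24 - 8*V (z(G, V) = -8*(V + 3) = -8*(3 + V) = -24 - 8*V)
(z(12, t(y(-5))) + 45)² = ((-24 - 16*(4 - (-15)*(5 - 5))/(9*(-1 - 5*(5 - 5)))) + 45)² = ((-24 - 16*(4 - (-15)*0)/(9*(-1 - 5*0))) + 45)² = ((-24 - 16*(4 - 3*0)/(9*(-1 + 0))) + 45)² = ((-24 - 16*(4 + 0)/(9*(-1))) + 45)² = ((-24 - 16*(-1)*4/9) + 45)² = ((-24 - 8*(-8/9)) + 45)² = ((-24 + 64/9) + 45)² = (-152/9 + 45)² = (253/9)² = 64009/81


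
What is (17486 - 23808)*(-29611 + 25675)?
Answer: 24883392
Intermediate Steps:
(17486 - 23808)*(-29611 + 25675) = -6322*(-3936) = 24883392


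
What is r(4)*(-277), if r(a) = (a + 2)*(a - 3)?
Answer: -1662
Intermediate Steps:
r(a) = (-3 + a)*(2 + a) (r(a) = (2 + a)*(-3 + a) = (-3 + a)*(2 + a))
r(4)*(-277) = (-6 + 4**2 - 1*4)*(-277) = (-6 + 16 - 4)*(-277) = 6*(-277) = -1662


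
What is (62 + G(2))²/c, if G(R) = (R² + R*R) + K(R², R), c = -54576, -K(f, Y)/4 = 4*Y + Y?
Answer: -25/1516 ≈ -0.016491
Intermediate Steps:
K(f, Y) = -20*Y (K(f, Y) = -4*(4*Y + Y) = -20*Y)
G(R) = -20*R + 2*R² (G(R) = (R² + R*R) - 20*R = (R² + R²) - 20*R = 2*R² - 20*R = -20*R + 2*R²)
(62 + G(2))²/c = (62 + 2*2*(-10 + 2))²/(-54576) = (62 + 2*2*(-8))²*(-1/54576) = (62 - 32)²*(-1/54576) = 30²*(-1/54576) = 900*(-1/54576) = -25/1516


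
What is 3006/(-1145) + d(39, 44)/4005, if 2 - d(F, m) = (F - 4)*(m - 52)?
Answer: -781076/305715 ≈ -2.5549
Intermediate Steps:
d(F, m) = 2 - (-52 + m)*(-4 + F) (d(F, m) = 2 - (F - 4)*(m - 52) = 2 - (-4 + F)*(-52 + m) = 2 - (-52 + m)*(-4 + F))
3006/(-1145) + d(39, 44)/4005 = 3006/(-1145) + (-206 + 4*44 + 52*39 - 1*39*44)/4005 = 3006*(-1/1145) + (-206 + 176 + 2028 - 1716)*(1/4005) = -3006/1145 + 282*(1/4005) = -3006/1145 + 94/1335 = -781076/305715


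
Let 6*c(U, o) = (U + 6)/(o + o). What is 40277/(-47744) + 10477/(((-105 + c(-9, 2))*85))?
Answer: -6880912449/3412979840 ≈ -2.0161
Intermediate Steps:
c(U, o) = (6 + U)/(12*o) (c(U, o) = ((U + 6)/(o + o))/6 = ((6 + U)/((2*o)))/6 = ((6 + U)*(1/(2*o)))/6 = ((6 + U)/(2*o))/6 = (6 + U)/(12*o))
40277/(-47744) + 10477/(((-105 + c(-9, 2))*85)) = 40277/(-47744) + 10477/(((-105 + (1/12)*(6 - 9)/2)*85)) = 40277*(-1/47744) + 10477/(((-105 + (1/12)*(½)*(-3))*85)) = -40277/47744 + 10477/(((-105 - ⅛)*85)) = -40277/47744 + 10477/((-841/8*85)) = -40277/47744 + 10477/(-71485/8) = -40277/47744 + 10477*(-8/71485) = -40277/47744 - 83816/71485 = -6880912449/3412979840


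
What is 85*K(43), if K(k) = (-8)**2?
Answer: 5440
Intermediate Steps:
K(k) = 64
85*K(43) = 85*64 = 5440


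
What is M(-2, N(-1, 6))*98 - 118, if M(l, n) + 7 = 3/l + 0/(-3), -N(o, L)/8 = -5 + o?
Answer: -951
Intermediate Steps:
N(o, L) = 40 - 8*o (N(o, L) = -8*(-5 + o) = 40 - 8*o)
M(l, n) = -7 + 3/l (M(l, n) = -7 + (3/l + 0/(-3)) = -7 + (3/l + 0*(-⅓)) = -7 + (3/l + 0) = -7 + 3/l)
M(-2, N(-1, 6))*98 - 118 = (-7 + 3/(-2))*98 - 118 = (-7 + 3*(-½))*98 - 118 = (-7 - 3/2)*98 - 118 = -17/2*98 - 118 = -833 - 118 = -951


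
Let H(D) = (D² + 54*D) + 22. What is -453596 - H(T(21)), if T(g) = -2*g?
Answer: -453114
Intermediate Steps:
H(D) = 22 + D² + 54*D
-453596 - H(T(21)) = -453596 - (22 + (-2*21)² + 54*(-2*21)) = -453596 - (22 + (-42)² + 54*(-42)) = -453596 - (22 + 1764 - 2268) = -453596 - 1*(-482) = -453596 + 482 = -453114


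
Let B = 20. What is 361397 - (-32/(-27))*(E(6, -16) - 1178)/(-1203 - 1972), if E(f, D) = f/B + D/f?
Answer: 464710800799/1285875 ≈ 3.6140e+5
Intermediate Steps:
E(f, D) = f/20 + D/f
361397 - (-32/(-27))*(E(6, -16) - 1178)/(-1203 - 1972) = 361397 - (-32/(-27))*(((1/20)*6 - 16/6) - 1178)/(-1203 - 1972) = 361397 - (-32*(-1/27))*((3/10 - 16*⅙) - 1178)/(-3175) = 361397 - 32*((3/10 - 8/3) - 1178)*(-1/3175)/27 = 361397 - 32*(-71/30 - 1178)*(-1/3175)/27 = 361397 - 32*(-35411/30*(-1/3175))/27 = 361397 - 32*35411/(27*95250) = 361397 - 1*566576/1285875 = 361397 - 566576/1285875 = 464710800799/1285875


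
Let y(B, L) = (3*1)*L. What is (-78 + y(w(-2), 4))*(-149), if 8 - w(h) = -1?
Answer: 9834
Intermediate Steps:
w(h) = 9 (w(h) = 8 - 1*(-1) = 8 + 1 = 9)
y(B, L) = 3*L
(-78 + y(w(-2), 4))*(-149) = (-78 + 3*4)*(-149) = (-78 + 12)*(-149) = -66*(-149) = 9834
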